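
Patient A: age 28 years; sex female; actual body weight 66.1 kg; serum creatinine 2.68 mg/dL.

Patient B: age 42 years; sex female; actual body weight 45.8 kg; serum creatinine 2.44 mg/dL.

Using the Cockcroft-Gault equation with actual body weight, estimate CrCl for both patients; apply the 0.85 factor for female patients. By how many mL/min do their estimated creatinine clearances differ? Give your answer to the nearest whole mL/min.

11 mL/min

Patient A: CrCl = (140 − 28) × 66.1 / (72 × 2.68) × 0.85 = 7403.2 / 192.96 × 0.85 ≈ 32.6 mL/min
Patient B: CrCl = (140 − 42) × 45.8 / (72 × 2.44) × 0.85 = 4488.4 / 175.68 × 0.85 ≈ 21.7 mL/min
|32.6 − 21.7| = 10.9 mL/min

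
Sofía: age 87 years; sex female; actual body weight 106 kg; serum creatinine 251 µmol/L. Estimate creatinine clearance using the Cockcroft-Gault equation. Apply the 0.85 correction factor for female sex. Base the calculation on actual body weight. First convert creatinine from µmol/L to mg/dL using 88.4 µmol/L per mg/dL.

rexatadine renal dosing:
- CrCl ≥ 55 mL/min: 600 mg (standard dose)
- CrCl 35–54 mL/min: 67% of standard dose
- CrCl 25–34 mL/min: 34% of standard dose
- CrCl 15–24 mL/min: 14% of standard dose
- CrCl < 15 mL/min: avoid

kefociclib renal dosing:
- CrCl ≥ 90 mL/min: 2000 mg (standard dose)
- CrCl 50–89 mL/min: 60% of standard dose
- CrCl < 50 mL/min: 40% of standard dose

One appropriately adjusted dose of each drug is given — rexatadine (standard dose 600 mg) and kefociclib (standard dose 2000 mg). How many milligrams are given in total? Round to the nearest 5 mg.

SCr = 251 / 88.4 = 2.839 mg/dL
CrCl = (140 − 87) × 106 / (72 × 2.839) × 0.85 = 5618.0 / 204.41 × 0.85 ≈ 23.4 mL/min
CrCl ≈ 23 mL/min.
rexatadine: 15–24 mL/min → 14% of 600 mg = 84 mg.
kefociclib: < 50 mL/min → 40% of 2000 mg = 800 mg.
Total = 84 + 800 = 884 mg.

885 mg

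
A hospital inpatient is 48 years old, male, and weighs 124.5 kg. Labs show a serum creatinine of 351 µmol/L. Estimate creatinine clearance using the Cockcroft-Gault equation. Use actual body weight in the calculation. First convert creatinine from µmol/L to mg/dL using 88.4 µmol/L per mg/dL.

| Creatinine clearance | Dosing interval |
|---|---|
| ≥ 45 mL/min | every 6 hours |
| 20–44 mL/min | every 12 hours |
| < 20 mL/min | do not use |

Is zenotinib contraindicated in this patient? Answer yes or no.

SCr = 351 / 88.4 = 3.971 mg/dL
CrCl = (140 − 48) × 124.5 / (72 × 3.971) = 11454.0 / 285.91 ≈ 40.1 mL/min
CrCl ≈ 40 mL/min, which is ≥ 20 mL/min.

no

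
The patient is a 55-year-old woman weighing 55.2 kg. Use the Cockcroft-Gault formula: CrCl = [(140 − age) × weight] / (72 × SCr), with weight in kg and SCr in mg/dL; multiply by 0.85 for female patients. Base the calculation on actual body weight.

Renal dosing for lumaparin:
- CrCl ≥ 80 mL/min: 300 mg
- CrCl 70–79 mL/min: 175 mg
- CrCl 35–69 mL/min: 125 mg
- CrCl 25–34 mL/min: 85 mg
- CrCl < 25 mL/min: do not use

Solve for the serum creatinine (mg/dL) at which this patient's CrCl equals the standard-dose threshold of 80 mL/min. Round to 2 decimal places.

0.69 mg/dL

Standard dose requires CrCl ≥ 80 mL/min.
Set (140 − 55) × 55.2 × 0.85 / (72 × SCr) = 80
SCr = (140 − 55) × 55.2 × 0.85 / (72 × 80) = 0.692 mg/dL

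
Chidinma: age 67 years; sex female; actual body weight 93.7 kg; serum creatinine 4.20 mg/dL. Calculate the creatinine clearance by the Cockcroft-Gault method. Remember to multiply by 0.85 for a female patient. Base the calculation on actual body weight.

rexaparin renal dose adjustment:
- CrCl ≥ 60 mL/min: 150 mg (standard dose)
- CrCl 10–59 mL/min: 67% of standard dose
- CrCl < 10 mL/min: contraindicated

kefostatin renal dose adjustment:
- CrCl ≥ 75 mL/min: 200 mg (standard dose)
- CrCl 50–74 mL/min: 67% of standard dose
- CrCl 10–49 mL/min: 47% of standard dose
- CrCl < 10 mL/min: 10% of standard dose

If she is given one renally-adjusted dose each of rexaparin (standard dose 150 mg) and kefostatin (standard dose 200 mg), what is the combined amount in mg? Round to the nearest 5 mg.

195 mg

CrCl = (140 − 67) × 93.7 / (72 × 4.2) × 0.85 = 6840.1 / 302.40 × 0.85 ≈ 19.2 mL/min
CrCl ≈ 19 mL/min.
rexaparin: 10–59 mL/min → 67% of 150 mg = 100.5 mg.
kefostatin: 10–49 mL/min → 47% of 200 mg = 94 mg.
Total = 100.5 + 94 = 194.5 mg.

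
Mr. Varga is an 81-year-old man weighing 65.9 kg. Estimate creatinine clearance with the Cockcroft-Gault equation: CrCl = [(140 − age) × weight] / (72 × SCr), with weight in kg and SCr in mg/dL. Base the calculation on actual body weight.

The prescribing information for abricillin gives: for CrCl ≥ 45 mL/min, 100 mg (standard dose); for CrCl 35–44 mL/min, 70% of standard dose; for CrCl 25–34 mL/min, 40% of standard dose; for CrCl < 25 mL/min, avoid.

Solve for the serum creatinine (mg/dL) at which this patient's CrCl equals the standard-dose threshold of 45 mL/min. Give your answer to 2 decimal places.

Standard dose requires CrCl ≥ 45 mL/min.
Set (140 − 81) × 65.9 / (72 × SCr) = 45
SCr = (140 − 81) × 65.9 / (72 × 45) = 1.200 mg/dL

1.20 mg/dL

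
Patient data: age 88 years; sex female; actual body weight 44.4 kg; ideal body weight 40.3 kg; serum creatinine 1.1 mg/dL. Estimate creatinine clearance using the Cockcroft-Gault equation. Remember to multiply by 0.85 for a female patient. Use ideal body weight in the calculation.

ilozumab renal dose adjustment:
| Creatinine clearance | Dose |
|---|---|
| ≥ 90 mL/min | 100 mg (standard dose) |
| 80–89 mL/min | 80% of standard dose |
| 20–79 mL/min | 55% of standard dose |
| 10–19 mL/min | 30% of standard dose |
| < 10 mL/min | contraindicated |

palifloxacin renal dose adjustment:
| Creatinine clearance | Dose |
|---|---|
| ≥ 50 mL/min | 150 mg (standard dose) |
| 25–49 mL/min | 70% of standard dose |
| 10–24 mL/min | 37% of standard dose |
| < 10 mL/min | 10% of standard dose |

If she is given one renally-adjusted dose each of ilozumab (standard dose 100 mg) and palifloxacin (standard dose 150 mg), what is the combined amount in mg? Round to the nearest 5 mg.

110 mg

CrCl = (140 − 88) × 40.3 / (72 × 1.1) × 0.85 = 2095.6 / 79.20 × 0.85 ≈ 22.5 mL/min
CrCl ≈ 22 mL/min.
ilozumab: 20–79 mL/min → 55% of 100 mg = 55 mg.
palifloxacin: 10–24 mL/min → 37% of 150 mg = 55.5 mg.
Total = 55 + 55.5 = 110.5 mg.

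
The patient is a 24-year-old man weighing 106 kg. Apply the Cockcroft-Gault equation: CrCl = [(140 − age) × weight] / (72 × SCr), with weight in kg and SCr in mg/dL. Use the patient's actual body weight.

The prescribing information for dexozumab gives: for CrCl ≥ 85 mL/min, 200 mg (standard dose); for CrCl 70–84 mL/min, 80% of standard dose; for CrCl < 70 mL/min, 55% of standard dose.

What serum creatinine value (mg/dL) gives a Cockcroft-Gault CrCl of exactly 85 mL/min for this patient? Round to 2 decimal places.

2.01 mg/dL

Standard dose requires CrCl ≥ 85 mL/min.
Set (140 − 24) × 106 / (72 × SCr) = 85
SCr = (140 − 24) × 106 / (72 × 85) = 2.009 mg/dL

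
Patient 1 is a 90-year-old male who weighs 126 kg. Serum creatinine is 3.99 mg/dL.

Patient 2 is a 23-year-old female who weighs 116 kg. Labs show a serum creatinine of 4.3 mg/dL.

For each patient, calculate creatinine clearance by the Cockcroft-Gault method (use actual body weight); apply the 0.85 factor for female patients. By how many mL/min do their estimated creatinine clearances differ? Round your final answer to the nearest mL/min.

15 mL/min

Patient 1: CrCl = (140 − 90) × 126 / (72 × 3.99) = 6300.0 / 287.28 ≈ 21.9 mL/min
Patient 2: CrCl = (140 − 23) × 116 / (72 × 4.3) × 0.85 = 13572.0 / 309.60 × 0.85 ≈ 37.3 mL/min
|21.9 − 37.3| = 15.4 mL/min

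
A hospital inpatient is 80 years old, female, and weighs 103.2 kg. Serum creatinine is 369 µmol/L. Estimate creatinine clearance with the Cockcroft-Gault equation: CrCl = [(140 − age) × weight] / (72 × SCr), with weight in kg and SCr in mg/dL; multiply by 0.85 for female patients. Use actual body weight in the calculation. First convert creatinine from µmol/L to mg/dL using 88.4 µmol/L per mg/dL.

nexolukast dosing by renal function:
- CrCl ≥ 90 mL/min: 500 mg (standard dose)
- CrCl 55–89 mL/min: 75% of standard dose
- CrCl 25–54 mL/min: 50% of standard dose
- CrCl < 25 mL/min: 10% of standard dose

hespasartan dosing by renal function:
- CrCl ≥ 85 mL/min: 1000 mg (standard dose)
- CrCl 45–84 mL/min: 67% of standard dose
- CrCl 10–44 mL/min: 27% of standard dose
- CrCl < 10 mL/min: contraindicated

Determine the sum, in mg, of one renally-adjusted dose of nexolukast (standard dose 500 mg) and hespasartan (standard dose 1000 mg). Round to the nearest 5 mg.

SCr = 369 / 88.4 = 4.174 mg/dL
CrCl = (140 − 80) × 103.2 / (72 × 4.174) × 0.85 = 6192.0 / 300.53 × 0.85 ≈ 17.5 mL/min
CrCl ≈ 18 mL/min.
nexolukast: < 25 mL/min → 10% of 500 mg = 50 mg.
hespasartan: 10–44 mL/min → 27% of 1000 mg = 270 mg.
Total = 50 + 270 = 320 mg.

320 mg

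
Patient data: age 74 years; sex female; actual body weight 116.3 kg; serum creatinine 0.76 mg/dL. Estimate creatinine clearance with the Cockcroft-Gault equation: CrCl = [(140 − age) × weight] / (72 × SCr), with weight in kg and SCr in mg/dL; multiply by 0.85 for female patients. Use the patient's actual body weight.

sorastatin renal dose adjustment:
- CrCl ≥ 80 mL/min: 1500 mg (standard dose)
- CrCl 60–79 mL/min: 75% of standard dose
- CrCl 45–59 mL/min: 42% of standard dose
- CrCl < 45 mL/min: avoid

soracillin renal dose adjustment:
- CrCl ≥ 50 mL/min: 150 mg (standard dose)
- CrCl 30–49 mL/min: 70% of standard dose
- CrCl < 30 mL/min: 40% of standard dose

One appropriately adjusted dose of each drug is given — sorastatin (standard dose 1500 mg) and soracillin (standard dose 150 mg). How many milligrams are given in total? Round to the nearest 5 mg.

CrCl = (140 − 74) × 116.3 / (72 × 0.76) × 0.85 = 7675.8 / 54.72 × 0.85 ≈ 119.2 mL/min
CrCl ≈ 119 mL/min.
sorastatin: ≥ 80 mL/min → 100% of 1500 mg = 1500 mg.
soracillin: ≥ 50 mL/min → 100% of 150 mg = 150 mg.
Total = 1500 + 150 = 1650 mg.

1650 mg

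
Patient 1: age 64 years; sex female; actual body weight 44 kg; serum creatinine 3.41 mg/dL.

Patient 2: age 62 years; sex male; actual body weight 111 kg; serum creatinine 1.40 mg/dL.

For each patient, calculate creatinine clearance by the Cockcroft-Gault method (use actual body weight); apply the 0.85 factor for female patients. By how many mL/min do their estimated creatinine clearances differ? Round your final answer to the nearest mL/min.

74 mL/min

Patient 1: CrCl = (140 − 64) × 44 / (72 × 3.41) × 0.85 = 3344.0 / 245.52 × 0.85 ≈ 11.6 mL/min
Patient 2: CrCl = (140 − 62) × 111 / (72 × 1.4) = 8658.0 / 100.80 ≈ 85.9 mL/min
|11.6 − 85.9| = 74.3 mL/min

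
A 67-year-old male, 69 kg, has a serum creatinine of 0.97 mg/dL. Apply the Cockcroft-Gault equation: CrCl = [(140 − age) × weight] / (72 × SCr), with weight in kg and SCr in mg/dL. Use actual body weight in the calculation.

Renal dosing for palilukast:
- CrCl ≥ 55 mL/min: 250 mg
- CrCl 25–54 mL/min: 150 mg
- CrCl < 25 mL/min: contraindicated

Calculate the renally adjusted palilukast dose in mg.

CrCl = (140 − 67) × 69 / (72 × 0.97) = 5037.0 / 69.84 ≈ 72.1 mL/min
CrCl ≈ 72 mL/min → bracket ≥ 55 mL/min.
Dose for this bracket: 250 mg.

250 mg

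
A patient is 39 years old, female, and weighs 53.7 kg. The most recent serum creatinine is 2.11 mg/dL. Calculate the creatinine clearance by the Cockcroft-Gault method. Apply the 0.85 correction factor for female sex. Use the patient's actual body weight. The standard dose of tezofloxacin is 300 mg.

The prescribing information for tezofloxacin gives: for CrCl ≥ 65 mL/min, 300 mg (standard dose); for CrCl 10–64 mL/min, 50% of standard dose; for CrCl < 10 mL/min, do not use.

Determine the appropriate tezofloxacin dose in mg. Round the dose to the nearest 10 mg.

150 mg

CrCl = (140 − 39) × 53.7 / (72 × 2.11) × 0.85 = 5423.7 / 151.92 × 0.85 ≈ 30.3 mL/min
CrCl ≈ 30 mL/min → bracket 10–64 mL/min.
50% of 300 mg = 150 mg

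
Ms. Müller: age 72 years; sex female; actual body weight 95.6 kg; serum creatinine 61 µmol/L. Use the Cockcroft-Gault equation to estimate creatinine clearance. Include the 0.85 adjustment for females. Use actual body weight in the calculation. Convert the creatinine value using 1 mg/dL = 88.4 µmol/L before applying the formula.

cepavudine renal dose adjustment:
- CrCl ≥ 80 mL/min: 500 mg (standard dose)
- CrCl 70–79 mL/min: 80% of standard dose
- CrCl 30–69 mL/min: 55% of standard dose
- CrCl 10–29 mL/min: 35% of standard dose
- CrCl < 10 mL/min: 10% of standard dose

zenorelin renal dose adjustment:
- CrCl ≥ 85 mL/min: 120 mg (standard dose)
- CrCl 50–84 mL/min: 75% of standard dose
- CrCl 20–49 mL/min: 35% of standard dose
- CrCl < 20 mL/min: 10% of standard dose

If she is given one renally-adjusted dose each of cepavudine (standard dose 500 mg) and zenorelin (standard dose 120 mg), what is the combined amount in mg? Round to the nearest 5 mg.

SCr = 61 / 88.4 = 0.69 mg/dL
CrCl = (140 − 72) × 95.6 / (72 × 0.69) × 0.85 = 6500.8 / 49.68 × 0.85 ≈ 111.2 mL/min
CrCl ≈ 111 mL/min.
cepavudine: ≥ 80 mL/min → 100% of 500 mg = 500 mg.
zenorelin: ≥ 85 mL/min → 100% of 120 mg = 120 mg.
Total = 500 + 120 = 620 mg.

620 mg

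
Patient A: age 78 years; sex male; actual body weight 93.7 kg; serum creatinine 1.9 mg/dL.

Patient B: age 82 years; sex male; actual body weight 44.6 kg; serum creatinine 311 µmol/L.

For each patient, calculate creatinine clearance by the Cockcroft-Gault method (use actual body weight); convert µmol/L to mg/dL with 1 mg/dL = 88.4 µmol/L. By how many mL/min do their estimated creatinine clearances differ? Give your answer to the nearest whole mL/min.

32 mL/min

Patient A: CrCl = (140 − 78) × 93.7 / (72 × 1.9) = 5809.4 / 136.80 ≈ 42.5 mL/min
Patient B: SCr = 311 / 88.4 = 3.518 mg/dL
Patient B: CrCl = (140 − 82) × 44.6 / (72 × 3.518) = 2586.8 / 253.30 ≈ 10.2 mL/min
|42.5 − 10.2| = 32.3 mL/min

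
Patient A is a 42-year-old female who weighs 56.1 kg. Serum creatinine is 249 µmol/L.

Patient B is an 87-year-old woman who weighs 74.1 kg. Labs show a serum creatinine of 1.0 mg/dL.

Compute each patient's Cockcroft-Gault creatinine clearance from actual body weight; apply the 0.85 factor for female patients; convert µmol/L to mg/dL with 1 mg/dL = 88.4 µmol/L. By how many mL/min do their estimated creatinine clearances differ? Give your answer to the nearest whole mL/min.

Patient A: SCr = 249 / 88.4 = 2.817 mg/dL
Patient A: CrCl = (140 − 42) × 56.1 / (72 × 2.817) × 0.85 = 5497.8 / 202.82 × 0.85 ≈ 23.0 mL/min
Patient B: CrCl = (140 − 87) × 74.1 / (72 × 1) × 0.85 = 3927.3 / 72.00 × 0.85 ≈ 46.4 mL/min
|23.0 − 46.4| = 23.4 mL/min

23 mL/min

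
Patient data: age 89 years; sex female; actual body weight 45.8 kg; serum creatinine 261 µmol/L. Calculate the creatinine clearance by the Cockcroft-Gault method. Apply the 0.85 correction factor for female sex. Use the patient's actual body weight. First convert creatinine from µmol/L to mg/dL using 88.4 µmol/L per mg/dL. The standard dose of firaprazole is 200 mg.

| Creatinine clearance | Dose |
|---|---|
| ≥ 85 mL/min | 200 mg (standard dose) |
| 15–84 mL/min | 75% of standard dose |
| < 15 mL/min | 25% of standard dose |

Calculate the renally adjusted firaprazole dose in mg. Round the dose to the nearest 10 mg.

50 mg

SCr = 261 / 88.4 = 2.952 mg/dL
CrCl = (140 − 89) × 45.8 / (72 × 2.952) × 0.85 = 2335.8 / 212.54 × 0.85 ≈ 9.3 mL/min
CrCl ≈ 9 mL/min → bracket < 15 mL/min.
25% of 200 mg = 50 mg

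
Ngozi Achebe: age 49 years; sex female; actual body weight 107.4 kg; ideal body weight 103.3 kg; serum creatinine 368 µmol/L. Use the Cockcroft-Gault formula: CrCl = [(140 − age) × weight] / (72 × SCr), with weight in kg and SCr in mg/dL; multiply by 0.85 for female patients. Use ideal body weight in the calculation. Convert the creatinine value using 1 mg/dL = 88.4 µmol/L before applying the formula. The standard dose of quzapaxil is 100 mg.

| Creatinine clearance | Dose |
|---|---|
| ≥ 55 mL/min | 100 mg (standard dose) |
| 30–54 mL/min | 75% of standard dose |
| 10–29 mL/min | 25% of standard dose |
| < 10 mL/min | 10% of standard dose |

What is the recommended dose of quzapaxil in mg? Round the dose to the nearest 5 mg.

25 mg

SCr = 368 / 88.4 = 4.163 mg/dL
CrCl = (140 − 49) × 103.3 / (72 × 4.163) × 0.85 = 9400.3 / 299.74 × 0.85 ≈ 26.7 mL/min
CrCl ≈ 27 mL/min → bracket 10–29 mL/min.
25% of 100 mg = 25 mg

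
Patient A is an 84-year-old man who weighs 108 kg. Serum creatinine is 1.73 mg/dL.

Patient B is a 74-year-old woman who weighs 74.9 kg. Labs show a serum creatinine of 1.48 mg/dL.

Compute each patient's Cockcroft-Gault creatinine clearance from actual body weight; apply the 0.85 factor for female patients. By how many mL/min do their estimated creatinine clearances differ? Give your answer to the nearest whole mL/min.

Patient A: CrCl = (140 − 84) × 108 / (72 × 1.73) = 6048.0 / 124.56 ≈ 48.6 mL/min
Patient B: CrCl = (140 − 74) × 74.9 / (72 × 1.48) × 0.85 = 4943.4 / 106.56 × 0.85 ≈ 39.4 mL/min
|48.6 − 39.4| = 9.2 mL/min

9 mL/min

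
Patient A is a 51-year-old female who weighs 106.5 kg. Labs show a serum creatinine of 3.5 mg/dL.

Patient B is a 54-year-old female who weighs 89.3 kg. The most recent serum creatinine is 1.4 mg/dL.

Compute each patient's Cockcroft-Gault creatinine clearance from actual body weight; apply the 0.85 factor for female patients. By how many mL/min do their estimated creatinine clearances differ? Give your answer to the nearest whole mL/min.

33 mL/min

Patient A: CrCl = (140 − 51) × 106.5 / (72 × 3.5) × 0.85 = 9478.5 / 252.00 × 0.85 ≈ 32.0 mL/min
Patient B: CrCl = (140 − 54) × 89.3 / (72 × 1.4) × 0.85 = 7679.8 / 100.80 × 0.85 ≈ 64.8 mL/min
|32.0 − 64.8| = 32.8 mL/min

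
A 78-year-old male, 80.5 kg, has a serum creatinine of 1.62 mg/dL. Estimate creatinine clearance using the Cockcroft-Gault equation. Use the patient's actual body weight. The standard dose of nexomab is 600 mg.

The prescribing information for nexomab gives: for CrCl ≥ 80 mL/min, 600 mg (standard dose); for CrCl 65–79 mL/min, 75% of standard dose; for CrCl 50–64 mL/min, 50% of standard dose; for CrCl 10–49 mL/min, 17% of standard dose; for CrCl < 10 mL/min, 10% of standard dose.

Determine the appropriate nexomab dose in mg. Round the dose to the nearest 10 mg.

100 mg

CrCl = (140 − 78) × 80.5 / (72 × 1.62) = 4991.0 / 116.64 ≈ 42.8 mL/min
CrCl ≈ 43 mL/min → bracket 10–49 mL/min.
17% of 600 mg = 102 mg → 100 mg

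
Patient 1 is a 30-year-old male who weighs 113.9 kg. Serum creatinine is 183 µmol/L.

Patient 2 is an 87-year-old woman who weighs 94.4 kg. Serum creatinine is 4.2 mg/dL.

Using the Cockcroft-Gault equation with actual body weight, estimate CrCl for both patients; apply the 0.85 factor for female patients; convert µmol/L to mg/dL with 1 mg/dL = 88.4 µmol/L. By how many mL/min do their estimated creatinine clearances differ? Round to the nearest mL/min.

Patient 1: SCr = 183 / 88.4 = 2.07 mg/dL
Patient 1: CrCl = (140 − 30) × 113.9 / (72 × 2.07) = 12529.0 / 149.04 ≈ 84.1 mL/min
Patient 2: CrCl = (140 − 87) × 94.4 / (72 × 4.2) × 0.85 = 5003.2 / 302.40 × 0.85 ≈ 14.1 mL/min
|84.1 − 14.1| = 70.0 mL/min

70 mL/min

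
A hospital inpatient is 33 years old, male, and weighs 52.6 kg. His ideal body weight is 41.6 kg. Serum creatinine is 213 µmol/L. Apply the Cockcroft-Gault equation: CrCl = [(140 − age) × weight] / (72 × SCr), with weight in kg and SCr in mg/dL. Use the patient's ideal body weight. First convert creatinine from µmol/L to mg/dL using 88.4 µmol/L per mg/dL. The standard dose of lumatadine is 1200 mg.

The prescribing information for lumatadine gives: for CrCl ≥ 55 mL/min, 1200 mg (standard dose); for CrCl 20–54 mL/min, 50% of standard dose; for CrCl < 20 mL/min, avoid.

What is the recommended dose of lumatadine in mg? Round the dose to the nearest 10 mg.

SCr = 213 / 88.4 = 2.41 mg/dL
CrCl = (140 − 33) × 41.6 / (72 × 2.41) = 4451.2 / 173.52 ≈ 25.7 mL/min
CrCl ≈ 26 mL/min → bracket 20–54 mL/min.
50% of 1200 mg = 600 mg

600 mg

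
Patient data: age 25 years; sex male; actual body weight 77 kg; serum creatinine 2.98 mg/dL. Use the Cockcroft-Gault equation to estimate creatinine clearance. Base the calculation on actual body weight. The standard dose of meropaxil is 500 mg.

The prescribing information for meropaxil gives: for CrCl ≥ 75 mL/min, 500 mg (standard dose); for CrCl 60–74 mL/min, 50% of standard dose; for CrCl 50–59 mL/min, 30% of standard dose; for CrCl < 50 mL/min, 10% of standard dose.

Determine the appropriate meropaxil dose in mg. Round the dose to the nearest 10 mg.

CrCl = (140 − 25) × 77 / (72 × 2.98) = 8855.0 / 214.56 ≈ 41.3 mL/min
CrCl ≈ 41 mL/min → bracket < 50 mL/min.
10% of 500 mg = 50 mg

50 mg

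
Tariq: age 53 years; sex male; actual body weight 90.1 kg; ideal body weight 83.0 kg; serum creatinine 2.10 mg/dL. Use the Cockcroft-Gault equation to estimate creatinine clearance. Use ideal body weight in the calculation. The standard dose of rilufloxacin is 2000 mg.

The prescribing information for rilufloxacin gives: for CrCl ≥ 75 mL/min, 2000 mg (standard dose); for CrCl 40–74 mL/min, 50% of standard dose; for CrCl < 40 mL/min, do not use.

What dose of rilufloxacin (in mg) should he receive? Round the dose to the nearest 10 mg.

1000 mg

CrCl = (140 − 53) × 83 / (72 × 2.1) = 7221.0 / 151.20 ≈ 47.8 mL/min
CrCl ≈ 48 mL/min → bracket 40–74 mL/min.
50% of 2000 mg = 1000 mg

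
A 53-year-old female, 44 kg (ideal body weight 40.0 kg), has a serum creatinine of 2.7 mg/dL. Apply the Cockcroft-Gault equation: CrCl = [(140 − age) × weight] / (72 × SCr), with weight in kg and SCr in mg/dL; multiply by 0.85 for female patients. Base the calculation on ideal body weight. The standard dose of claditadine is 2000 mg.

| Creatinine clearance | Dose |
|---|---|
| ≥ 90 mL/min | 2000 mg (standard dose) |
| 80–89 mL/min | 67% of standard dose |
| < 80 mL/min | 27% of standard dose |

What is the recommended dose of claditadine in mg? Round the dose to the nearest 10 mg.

CrCl = (140 − 53) × 40 / (72 × 2.7) × 0.85 = 3480.0 / 194.40 × 0.85 ≈ 15.2 mL/min
CrCl ≈ 15 mL/min → bracket < 80 mL/min.
27% of 2000 mg = 540 mg

540 mg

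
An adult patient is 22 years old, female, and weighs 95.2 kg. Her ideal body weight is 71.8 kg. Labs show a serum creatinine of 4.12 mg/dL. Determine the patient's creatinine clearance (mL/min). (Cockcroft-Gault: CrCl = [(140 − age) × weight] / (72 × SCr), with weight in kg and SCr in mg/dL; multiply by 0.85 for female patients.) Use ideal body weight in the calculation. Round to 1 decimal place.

24.3 mL/min

CrCl = (140 − 22) × 71.8 / (72 × 4.12) × 0.85 = 8472.4 / 296.64 × 0.85 ≈ 24.3 mL/min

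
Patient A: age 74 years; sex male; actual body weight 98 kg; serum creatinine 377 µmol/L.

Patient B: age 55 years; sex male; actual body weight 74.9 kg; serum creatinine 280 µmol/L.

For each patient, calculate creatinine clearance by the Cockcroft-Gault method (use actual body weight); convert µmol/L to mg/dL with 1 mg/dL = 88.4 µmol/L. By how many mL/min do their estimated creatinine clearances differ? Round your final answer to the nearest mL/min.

7 mL/min

Patient A: SCr = 377 / 88.4 = 4.265 mg/dL
Patient A: CrCl = (140 − 74) × 98 / (72 × 4.265) = 6468.0 / 307.08 ≈ 21.1 mL/min
Patient B: SCr = 280 / 88.4 = 3.167 mg/dL
Patient B: CrCl = (140 − 55) × 74.9 / (72 × 3.167) = 6366.5 / 228.02 ≈ 27.9 mL/min
|21.1 − 27.9| = 6.8 mL/min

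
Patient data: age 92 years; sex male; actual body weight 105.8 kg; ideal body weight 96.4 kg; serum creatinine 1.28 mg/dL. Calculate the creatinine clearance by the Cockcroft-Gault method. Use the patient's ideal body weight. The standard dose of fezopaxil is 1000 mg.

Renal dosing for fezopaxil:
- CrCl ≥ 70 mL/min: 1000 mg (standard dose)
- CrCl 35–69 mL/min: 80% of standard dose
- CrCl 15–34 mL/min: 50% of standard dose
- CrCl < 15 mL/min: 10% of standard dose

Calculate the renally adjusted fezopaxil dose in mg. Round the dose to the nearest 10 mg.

800 mg

CrCl = (140 − 92) × 96.4 / (72 × 1.28) = 4627.2 / 92.16 ≈ 50.2 mL/min
CrCl ≈ 50 mL/min → bracket 35–69 mL/min.
80% of 1000 mg = 800 mg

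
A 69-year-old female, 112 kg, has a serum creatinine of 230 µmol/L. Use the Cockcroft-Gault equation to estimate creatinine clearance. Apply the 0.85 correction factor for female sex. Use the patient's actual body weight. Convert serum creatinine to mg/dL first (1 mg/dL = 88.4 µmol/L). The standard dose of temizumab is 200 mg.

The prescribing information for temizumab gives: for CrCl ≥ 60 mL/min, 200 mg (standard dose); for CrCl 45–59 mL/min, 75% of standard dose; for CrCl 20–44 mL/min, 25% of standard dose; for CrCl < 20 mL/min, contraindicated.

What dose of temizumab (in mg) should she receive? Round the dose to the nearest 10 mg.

50 mg

SCr = 230 / 88.4 = 2.602 mg/dL
CrCl = (140 − 69) × 112 / (72 × 2.602) × 0.85 = 7952.0 / 187.34 × 0.85 ≈ 36.1 mL/min
CrCl ≈ 36 mL/min → bracket 20–44 mL/min.
25% of 200 mg = 50 mg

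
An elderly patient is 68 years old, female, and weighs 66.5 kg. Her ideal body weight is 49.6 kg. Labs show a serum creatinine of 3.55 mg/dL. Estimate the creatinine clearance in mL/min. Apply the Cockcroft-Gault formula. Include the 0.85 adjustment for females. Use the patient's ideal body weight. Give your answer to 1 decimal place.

CrCl = (140 − 68) × 49.6 / (72 × 3.55) × 0.85 = 3571.2 / 255.60 × 0.85 ≈ 11.9 mL/min

11.9 mL/min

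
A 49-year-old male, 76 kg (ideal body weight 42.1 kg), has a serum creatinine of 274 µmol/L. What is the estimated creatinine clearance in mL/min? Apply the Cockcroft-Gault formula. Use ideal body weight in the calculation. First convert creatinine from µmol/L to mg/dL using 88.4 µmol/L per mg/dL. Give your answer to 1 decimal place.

17.2 mL/min

SCr = 274 / 88.4 = 3.1 mg/dL
CrCl = (140 − 49) × 42.1 / (72 × 3.1) = 3831.1 / 223.20 ≈ 17.2 mL/min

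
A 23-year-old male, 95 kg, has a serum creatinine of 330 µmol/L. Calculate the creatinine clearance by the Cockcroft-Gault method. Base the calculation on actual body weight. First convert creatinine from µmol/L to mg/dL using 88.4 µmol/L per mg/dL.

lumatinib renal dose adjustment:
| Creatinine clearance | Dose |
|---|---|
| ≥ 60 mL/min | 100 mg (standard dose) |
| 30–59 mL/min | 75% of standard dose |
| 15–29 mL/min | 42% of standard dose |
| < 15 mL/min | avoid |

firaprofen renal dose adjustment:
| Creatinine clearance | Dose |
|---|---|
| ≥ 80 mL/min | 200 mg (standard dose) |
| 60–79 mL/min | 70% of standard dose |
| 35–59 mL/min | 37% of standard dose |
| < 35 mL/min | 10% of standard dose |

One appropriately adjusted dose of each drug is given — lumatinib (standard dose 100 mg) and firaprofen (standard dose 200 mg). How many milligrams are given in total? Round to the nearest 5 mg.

150 mg

SCr = 330 / 88.4 = 3.733 mg/dL
CrCl = (140 − 23) × 95 / (72 × 3.733) = 11115.0 / 268.78 ≈ 41.4 mL/min
CrCl ≈ 41 mL/min.
lumatinib: 30–59 mL/min → 75% of 100 mg = 75 mg.
firaprofen: 35–59 mL/min → 37% of 200 mg = 74 mg.
Total = 75 + 74 = 149 mg.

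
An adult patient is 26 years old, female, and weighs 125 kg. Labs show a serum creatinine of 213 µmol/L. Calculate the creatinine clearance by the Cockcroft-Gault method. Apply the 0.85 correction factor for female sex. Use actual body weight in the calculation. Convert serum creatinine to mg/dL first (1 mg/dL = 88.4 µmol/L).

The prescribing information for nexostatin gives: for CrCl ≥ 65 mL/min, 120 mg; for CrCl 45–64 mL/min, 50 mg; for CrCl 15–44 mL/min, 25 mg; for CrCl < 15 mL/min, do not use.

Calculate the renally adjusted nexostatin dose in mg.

SCr = 213 / 88.4 = 2.41 mg/dL
CrCl = (140 − 26) × 125 / (72 × 2.41) × 0.85 = 14250.0 / 173.52 × 0.85 ≈ 69.8 mL/min
CrCl ≈ 70 mL/min → bracket ≥ 65 mL/min.
Dose for this bracket: 120 mg.

120 mg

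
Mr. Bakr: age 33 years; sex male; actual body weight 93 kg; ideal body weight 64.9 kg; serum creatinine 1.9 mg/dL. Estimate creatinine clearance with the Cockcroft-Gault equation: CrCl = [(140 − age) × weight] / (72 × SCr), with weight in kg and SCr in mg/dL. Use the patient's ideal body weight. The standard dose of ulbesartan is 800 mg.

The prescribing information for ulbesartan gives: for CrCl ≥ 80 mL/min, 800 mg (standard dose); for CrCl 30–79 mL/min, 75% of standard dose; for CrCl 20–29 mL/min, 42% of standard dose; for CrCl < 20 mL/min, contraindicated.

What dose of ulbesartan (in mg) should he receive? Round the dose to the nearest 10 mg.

600 mg

CrCl = (140 − 33) × 64.9 / (72 × 1.9) = 6944.3 / 136.80 ≈ 50.8 mL/min
CrCl ≈ 51 mL/min → bracket 30–79 mL/min.
75% of 800 mg = 600 mg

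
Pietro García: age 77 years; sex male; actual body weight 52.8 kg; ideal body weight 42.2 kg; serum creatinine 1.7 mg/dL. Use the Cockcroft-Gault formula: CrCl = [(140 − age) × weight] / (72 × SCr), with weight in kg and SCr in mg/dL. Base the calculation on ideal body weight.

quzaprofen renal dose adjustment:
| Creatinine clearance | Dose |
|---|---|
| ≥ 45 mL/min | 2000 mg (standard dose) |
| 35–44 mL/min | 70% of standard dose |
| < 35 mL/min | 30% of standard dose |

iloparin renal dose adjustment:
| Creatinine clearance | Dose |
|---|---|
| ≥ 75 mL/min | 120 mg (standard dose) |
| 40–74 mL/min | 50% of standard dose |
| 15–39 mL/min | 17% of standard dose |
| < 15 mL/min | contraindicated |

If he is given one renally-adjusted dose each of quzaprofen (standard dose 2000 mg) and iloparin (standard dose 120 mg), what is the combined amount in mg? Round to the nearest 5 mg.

CrCl = (140 − 77) × 42.2 / (72 × 1.7) = 2658.6 / 122.40 ≈ 21.7 mL/min
CrCl ≈ 22 mL/min.
quzaprofen: < 35 mL/min → 30% of 2000 mg = 600 mg.
iloparin: 15–39 mL/min → 17% of 120 mg = 20.4 mg.
Total = 600 + 20.4 = 620.4 mg.

620 mg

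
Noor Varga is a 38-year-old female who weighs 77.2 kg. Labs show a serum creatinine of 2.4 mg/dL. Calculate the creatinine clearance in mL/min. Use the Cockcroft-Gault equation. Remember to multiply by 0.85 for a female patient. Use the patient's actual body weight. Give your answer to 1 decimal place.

38.7 mL/min

CrCl = (140 − 38) × 77.2 / (72 × 2.4) × 0.85 = 7874.4 / 172.80 × 0.85 ≈ 38.7 mL/min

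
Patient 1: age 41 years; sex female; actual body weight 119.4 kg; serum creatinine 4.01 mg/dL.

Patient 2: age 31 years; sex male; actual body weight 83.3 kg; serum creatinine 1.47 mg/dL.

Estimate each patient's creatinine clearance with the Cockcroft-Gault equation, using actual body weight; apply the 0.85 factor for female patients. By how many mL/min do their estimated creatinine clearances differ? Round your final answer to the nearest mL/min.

51 mL/min

Patient 1: CrCl = (140 − 41) × 119.4 / (72 × 4.01) × 0.85 = 11820.6 / 288.72 × 0.85 ≈ 34.8 mL/min
Patient 2: CrCl = (140 − 31) × 83.3 / (72 × 1.47) = 9079.7 / 105.84 ≈ 85.8 mL/min
|34.8 − 85.8| = 51.0 mL/min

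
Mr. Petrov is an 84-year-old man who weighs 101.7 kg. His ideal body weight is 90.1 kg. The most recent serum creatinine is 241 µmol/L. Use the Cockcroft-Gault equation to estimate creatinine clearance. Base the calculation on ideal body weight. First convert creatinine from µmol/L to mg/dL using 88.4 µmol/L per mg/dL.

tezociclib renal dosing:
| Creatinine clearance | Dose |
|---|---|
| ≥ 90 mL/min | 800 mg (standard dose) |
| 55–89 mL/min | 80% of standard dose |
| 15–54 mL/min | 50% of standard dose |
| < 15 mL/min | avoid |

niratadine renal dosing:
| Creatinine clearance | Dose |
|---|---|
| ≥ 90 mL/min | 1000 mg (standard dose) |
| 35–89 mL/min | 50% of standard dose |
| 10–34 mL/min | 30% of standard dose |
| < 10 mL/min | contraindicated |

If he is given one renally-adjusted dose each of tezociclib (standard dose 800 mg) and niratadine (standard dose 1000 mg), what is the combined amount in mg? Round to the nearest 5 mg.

700 mg

SCr = 241 / 88.4 = 2.726 mg/dL
CrCl = (140 − 84) × 90.1 / (72 × 2.726) = 5045.6 / 196.27 ≈ 25.7 mL/min
CrCl ≈ 26 mL/min.
tezociclib: 15–54 mL/min → 50% of 800 mg = 400 mg.
niratadine: 10–34 mL/min → 30% of 1000 mg = 300 mg.
Total = 400 + 300 = 700 mg.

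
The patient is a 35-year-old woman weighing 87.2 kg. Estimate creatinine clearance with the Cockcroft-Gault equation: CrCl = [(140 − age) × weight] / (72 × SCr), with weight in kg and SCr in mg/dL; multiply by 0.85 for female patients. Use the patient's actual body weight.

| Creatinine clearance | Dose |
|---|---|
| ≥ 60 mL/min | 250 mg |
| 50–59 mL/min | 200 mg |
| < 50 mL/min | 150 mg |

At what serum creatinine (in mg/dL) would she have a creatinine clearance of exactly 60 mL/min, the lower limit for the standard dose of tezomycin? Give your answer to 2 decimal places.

1.80 mg/dL

Standard dose requires CrCl ≥ 60 mL/min.
Set (140 − 35) × 87.2 × 0.85 / (72 × SCr) = 60
SCr = (140 − 35) × 87.2 × 0.85 / (72 × 60) = 1.802 mg/dL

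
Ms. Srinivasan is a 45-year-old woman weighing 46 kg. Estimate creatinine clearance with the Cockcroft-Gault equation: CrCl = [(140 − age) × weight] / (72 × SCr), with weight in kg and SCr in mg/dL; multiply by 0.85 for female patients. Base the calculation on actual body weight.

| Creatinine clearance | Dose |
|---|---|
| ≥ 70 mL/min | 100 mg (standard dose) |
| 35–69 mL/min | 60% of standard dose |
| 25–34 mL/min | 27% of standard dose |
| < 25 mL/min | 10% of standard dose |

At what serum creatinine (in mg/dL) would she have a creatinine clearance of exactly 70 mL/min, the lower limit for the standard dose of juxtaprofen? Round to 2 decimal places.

0.74 mg/dL

Standard dose requires CrCl ≥ 70 mL/min.
Set (140 − 45) × 46 × 0.85 / (72 × SCr) = 70
SCr = (140 − 45) × 46 × 0.85 / (72 × 70) = 0.737 mg/dL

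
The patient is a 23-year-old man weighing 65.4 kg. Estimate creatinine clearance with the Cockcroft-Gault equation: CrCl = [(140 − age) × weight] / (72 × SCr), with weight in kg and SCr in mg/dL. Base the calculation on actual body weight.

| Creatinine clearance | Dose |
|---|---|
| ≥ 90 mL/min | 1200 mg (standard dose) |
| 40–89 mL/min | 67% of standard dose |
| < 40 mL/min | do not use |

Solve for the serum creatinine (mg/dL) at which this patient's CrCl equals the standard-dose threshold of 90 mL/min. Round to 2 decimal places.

Standard dose requires CrCl ≥ 90 mL/min.
Set (140 − 23) × 65.4 / (72 × SCr) = 90
SCr = (140 − 23) × 65.4 / (72 × 90) = 1.181 mg/dL

1.18 mg/dL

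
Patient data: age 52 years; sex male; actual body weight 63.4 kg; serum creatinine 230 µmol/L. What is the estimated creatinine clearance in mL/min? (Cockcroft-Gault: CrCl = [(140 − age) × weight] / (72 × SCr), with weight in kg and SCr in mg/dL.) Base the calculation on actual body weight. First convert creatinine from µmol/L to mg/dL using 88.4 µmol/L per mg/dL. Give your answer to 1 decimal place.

29.8 mL/min

SCr = 230 / 88.4 = 2.602 mg/dL
CrCl = (140 − 52) × 63.4 / (72 × 2.602) = 5579.2 / 187.34 ≈ 29.8 mL/min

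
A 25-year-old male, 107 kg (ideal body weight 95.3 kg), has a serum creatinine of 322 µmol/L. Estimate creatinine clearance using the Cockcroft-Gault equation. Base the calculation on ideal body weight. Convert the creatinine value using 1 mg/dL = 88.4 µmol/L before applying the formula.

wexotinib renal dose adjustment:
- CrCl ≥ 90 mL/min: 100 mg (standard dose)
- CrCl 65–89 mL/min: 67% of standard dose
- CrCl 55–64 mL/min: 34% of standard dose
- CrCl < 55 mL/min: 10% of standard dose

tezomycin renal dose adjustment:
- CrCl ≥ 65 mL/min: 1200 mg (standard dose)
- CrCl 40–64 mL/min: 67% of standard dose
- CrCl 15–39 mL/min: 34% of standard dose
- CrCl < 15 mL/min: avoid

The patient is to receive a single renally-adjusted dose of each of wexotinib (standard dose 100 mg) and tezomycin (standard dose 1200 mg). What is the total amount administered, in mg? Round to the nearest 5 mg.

815 mg

SCr = 322 / 88.4 = 3.643 mg/dL
CrCl = (140 − 25) × 95.3 / (72 × 3.643) = 10959.5 / 262.30 ≈ 41.8 mL/min
CrCl ≈ 42 mL/min.
wexotinib: < 55 mL/min → 10% of 100 mg = 10 mg.
tezomycin: 40–64 mL/min → 67% of 1200 mg = 804 mg.
Total = 10 + 804 = 814 mg.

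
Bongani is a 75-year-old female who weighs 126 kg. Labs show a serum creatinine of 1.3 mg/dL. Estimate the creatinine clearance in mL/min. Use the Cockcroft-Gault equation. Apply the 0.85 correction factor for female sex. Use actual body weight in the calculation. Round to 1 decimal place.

CrCl = (140 − 75) × 126 / (72 × 1.3) × 0.85 = 8190.0 / 93.60 × 0.85 ≈ 74.4 mL/min

74.4 mL/min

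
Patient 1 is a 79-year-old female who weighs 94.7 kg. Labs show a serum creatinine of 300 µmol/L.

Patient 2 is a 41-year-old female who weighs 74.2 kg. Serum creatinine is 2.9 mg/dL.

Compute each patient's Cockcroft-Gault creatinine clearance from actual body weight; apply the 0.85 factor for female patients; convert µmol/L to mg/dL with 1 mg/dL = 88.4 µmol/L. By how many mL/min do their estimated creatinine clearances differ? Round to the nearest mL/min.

10 mL/min

Patient 1: SCr = 300 / 88.4 = 3.394 mg/dL
Patient 1: CrCl = (140 − 79) × 94.7 / (72 × 3.394) × 0.85 = 5776.7 / 244.37 × 0.85 ≈ 20.1 mL/min
Patient 2: CrCl = (140 − 41) × 74.2 / (72 × 2.9) × 0.85 = 7345.8 / 208.80 × 0.85 ≈ 29.9 mL/min
|20.1 − 29.9| = 9.8 mL/min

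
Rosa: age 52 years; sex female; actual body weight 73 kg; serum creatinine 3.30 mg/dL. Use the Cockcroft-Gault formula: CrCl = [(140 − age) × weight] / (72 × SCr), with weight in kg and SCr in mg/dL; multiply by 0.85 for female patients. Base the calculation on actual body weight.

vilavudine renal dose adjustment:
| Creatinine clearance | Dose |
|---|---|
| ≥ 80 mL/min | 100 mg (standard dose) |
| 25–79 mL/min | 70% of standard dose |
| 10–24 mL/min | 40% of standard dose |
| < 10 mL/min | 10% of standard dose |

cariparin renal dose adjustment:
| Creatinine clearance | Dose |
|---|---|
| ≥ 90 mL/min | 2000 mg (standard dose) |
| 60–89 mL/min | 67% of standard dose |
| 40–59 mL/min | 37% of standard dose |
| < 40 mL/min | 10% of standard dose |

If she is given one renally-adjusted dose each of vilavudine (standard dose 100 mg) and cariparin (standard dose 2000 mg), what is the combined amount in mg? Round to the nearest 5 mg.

CrCl = (140 − 52) × 73 / (72 × 3.3) × 0.85 = 6424.0 / 237.60 × 0.85 ≈ 23.0 mL/min
CrCl ≈ 23 mL/min.
vilavudine: 10–24 mL/min → 40% of 100 mg = 40 mg.
cariparin: < 40 mL/min → 10% of 2000 mg = 200 mg.
Total = 40 + 200 = 240 mg.

240 mg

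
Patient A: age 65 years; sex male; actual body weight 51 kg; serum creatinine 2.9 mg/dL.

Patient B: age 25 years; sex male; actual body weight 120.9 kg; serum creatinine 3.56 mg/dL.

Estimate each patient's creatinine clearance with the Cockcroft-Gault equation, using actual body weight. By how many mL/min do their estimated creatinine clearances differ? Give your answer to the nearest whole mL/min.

Patient A: CrCl = (140 − 65) × 51 / (72 × 2.9) = 3825.0 / 208.80 ≈ 18.3 mL/min
Patient B: CrCl = (140 − 25) × 120.9 / (72 × 3.56) = 13903.5 / 256.32 ≈ 54.2 mL/min
|18.3 − 54.2| = 35.9 mL/min

36 mL/min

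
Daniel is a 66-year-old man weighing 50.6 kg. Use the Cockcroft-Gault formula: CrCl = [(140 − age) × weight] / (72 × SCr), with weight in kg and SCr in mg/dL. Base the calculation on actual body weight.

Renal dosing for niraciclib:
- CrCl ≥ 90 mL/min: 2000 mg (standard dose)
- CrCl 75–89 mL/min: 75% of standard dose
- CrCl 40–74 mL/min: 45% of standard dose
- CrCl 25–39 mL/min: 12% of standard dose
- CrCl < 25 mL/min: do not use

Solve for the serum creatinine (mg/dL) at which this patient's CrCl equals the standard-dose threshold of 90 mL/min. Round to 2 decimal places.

0.58 mg/dL

Standard dose requires CrCl ≥ 90 mL/min.
Set (140 − 66) × 50.6 / (72 × SCr) = 90
SCr = (140 − 66) × 50.6 / (72 × 90) = 0.578 mg/dL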